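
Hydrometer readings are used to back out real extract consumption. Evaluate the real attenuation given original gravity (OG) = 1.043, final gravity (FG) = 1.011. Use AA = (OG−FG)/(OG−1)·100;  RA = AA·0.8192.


AA = (1.043 − 1.011)/(1.043 − 1)·100 = 74.4186
RA = 74.4186·0.8192

60.9637 %


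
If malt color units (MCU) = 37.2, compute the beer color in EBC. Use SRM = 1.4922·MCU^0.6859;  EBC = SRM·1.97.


SRM = 1.4922·37.2^0.6859 = 17.8264
EBC = 17.8264·1.97

35.1179 EBC


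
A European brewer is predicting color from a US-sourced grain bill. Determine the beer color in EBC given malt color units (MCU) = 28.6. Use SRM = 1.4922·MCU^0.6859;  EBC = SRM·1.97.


SRM = 1.4922·28.6^0.6859 = 14.8850
EBC = 14.8850·1.97

29.3234 EBC


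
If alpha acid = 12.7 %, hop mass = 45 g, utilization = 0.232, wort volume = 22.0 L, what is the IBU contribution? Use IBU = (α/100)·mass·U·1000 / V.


IBU = (12.7/100)·45·0.232·1000 / 22.0

60.2673 IBU


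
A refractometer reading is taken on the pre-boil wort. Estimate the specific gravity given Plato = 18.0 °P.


SG = 259/(259 − P)
SG = 259/(259 − 18.0)

1.0747


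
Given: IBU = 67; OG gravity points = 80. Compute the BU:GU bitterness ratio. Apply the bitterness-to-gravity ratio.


BU:GU = IBU / OG_points
BU:GU = 67 / 80

0.8375


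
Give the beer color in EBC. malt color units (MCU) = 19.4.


SRM = 1.4922·MCU^0.6859;  EBC = SRM·1.97
SRM = 1.4922·19.4^0.6859 = 11.4059
EBC = 11.4059·1.97

22.4697 EBC


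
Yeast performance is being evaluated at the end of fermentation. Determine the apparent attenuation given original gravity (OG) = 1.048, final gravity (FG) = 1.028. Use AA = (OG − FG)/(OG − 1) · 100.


AA = (1.048 − 1.028)/(1.048 − 1) · 100

41.6667 %


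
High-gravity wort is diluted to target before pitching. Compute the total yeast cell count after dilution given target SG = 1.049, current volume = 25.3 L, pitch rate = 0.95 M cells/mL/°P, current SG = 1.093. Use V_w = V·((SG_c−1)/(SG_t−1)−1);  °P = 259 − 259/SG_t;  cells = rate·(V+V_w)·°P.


V_w = 25.3·((1.093−1)/(1.049−1)−1) = 22.7184
V_final = 25.3 + 22.7184 = 48.0184
°P = 259 − 259/1.049 = 12.0982
cells = 0.95·48.0184·12.0982

551.8885 billion cells


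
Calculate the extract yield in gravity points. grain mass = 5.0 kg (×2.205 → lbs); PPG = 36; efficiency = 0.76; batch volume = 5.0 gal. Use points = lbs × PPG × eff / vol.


lbs = 5.0 × 2.205 = 11.0250
points = 11.0250 × 36 × 0.76 / 5.0

60.3288 points


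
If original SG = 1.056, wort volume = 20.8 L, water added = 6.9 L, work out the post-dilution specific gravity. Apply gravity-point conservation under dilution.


SG_new = 1 + (SG_old − 1)·V_old/(V_old + V_water)
pts = (1.056 − 1)·1000·20.8/(20.8 + 6.9) = 42.0505
SG_new = 1 + 42.0505/1000

1.0421


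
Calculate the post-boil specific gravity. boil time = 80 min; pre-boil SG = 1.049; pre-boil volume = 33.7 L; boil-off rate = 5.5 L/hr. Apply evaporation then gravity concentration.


V_post = V_pre − rate·(t/60);  SG_post = 1 + (SG_pre−1)·V_pre/V_post
V_post = 33.7 − 5.5·(80/60) = 26.3667
SG_post = 1 + (1.049 − 1)·33.7/26.3667

1.0626


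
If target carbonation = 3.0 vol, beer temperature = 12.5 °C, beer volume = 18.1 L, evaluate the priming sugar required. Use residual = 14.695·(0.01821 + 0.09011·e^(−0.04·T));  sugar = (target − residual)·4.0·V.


residual = 14.695·(0.01821 + 0.09011·e^(−0.04·12.5)) = 1.0707
sugar = (3.0 − 1.0707)·4.0·18.1

139.6782 g


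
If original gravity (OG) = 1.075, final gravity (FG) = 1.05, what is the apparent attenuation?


AA = (OG − FG)/(OG − 1) · 100
AA = (1.075 − 1.05)/(1.075 − 1) · 100

33.3333 %


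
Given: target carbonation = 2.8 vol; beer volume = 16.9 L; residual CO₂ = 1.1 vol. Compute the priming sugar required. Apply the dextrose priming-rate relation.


sugar = (target − residual)·4.0·V
sugar = (2.8 − 1.1)·4.0·16.9

114.9200 g


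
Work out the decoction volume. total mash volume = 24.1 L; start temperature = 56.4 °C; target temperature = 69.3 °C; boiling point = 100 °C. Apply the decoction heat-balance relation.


V_dec = V_total·(T_target − T_start)/(T_boil − T_start)
V_dec = 24.1·(69.3 − 56.4)/(100 − 56.4)

7.1305 L


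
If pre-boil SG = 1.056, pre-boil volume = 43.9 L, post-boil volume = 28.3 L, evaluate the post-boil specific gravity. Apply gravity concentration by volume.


SG_post = 1 + (SG_pre − 1)·V_pre/V_post
pts_pre = (1.056 − 1)·1000 = 56.0000
pts_post = 56.0000·43.9/28.3 = 86.8693
SG_post = 1 + 86.8693/1000

1.0869


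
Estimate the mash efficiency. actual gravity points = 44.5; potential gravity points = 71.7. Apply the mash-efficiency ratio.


efficiency = actual / potential × 100
efficiency = 44.5 / 71.7 × 100

62.0642 %


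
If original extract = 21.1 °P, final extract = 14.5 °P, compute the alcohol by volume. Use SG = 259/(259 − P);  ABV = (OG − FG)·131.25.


OG = 259/(259 − 21.1) = 1.0887
FG = 259/(259 − 14.5) = 1.0593
ABV = (1.0887 − 1.0593)·131.25

3.8572 % ABV


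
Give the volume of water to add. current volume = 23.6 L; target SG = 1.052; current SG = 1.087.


V_water = V·((SG_curr − 1)/(SG_target − 1) − 1)
V_water = 23.6·((1.087 − 1)/(1.052 − 1) − 1)

15.8846 L


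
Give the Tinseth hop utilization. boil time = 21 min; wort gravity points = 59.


U = 1.65·0.000125^(GP/1000) · (1 − e^(−0.04·t))/4.15
bigness = 1.65·0.000125^(59/1000) = 0.9710
boil_factor = (1 − e^(−0.04·21))/4.15 = 0.1369
U = 0.9710 · 0.1369

0.1330


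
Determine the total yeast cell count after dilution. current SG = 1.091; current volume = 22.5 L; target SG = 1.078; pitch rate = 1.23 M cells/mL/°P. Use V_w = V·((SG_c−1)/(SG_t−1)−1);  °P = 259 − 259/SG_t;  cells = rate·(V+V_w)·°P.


V_w = 22.5·((1.091−1)/(1.078−1)−1) = 3.7500
V_final = 22.5 + 3.7500 = 26.2500
°P = 259 − 259/1.078 = 18.7403
cells = 1.23·26.2500·18.7403

605.0761 billion cells


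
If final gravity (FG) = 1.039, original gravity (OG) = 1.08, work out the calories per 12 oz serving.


ABW = (OG−FG)·131.25·0.79/FG;  °P = 259 − 259/SG (for OG→OE and FG→AE);  RE = 0.1808·OE + 0.8192·AE;  Cal = (6.9·ABW + 4·(RE−0.1))·FG·3.55
ABW = (1.08 − 1.039)·131.25·0.79/1.039 = 4.0916
OE = 259 − 259/1.08 = 19.1852 °P
AE = 259 − 259/1.039 = 9.7218 °P
RE = 0.1808·19.1852 + 0.8192·9.7218 = 11.4328 °P
Cal = (6.9·4.0916 + 4·(11.4328−0.1))·1.039·3.55

271.3350 kcal


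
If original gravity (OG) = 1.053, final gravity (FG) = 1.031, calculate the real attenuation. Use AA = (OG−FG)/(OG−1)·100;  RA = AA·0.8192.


AA = (1.053 − 1.031)/(1.053 − 1)·100 = 41.5094
RA = 41.5094·0.8192

34.0045 %


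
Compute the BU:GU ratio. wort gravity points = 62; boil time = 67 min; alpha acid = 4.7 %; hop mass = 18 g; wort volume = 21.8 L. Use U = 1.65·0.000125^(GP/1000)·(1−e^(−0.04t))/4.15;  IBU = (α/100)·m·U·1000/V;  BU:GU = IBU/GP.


U = 1.65·0.000125^(62/1000)·(1−e^(−0.04·67))/4.15 = 0.2121
IBU = (4.7/100)·18·0.2121·1000/21.8 = 8.2321
BU:GU = 8.2321/62

0.1328


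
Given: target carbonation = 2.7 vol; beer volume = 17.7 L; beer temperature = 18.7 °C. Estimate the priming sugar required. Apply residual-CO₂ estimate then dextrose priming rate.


residual = 14.695·(0.01821 + 0.09011·e^(−0.04·T));  sugar = (target − residual)·4.0·V
residual = 14.695·(0.01821 + 0.09011·e^(−0.04·18.7)) = 0.8943
sugar = (2.7 − 0.8943)·4.0·17.7

127.8407 g


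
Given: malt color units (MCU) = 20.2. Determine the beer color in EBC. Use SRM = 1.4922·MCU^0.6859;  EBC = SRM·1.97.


SRM = 1.4922·20.2^0.6859 = 11.7265
EBC = 11.7265·1.97

23.1012 EBC


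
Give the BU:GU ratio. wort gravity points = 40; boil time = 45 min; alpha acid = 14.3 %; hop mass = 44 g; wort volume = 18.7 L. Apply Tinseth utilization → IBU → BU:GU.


U = 1.65·0.000125^(GP/1000)·(1−e^(−0.04t))/4.15;  IBU = (α/100)·m·U·1000/V;  BU:GU = IBU/GP
U = 1.65·0.000125^(40/1000)·(1−e^(−0.04·45))/4.15 = 0.2317
IBU = (14.3/100)·44·0.2317·1000/18.7 = 77.9454
BU:GU = 77.9454/40

1.9486


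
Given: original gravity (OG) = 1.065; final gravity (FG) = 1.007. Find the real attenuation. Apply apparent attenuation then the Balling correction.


AA = (OG−FG)/(OG−1)·100;  RA = AA·0.8192
AA = (1.065 − 1.007)/(1.065 − 1)·100 = 89.2308
RA = 89.2308·0.8192

73.0978 %


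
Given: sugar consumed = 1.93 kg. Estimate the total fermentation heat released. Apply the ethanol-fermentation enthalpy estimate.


Q = m_sugar · 590 kJ/kg
Q = 1.93 · 590

1138.7000 kJ


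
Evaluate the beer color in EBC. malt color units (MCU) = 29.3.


SRM = 1.4922·MCU^0.6859;  EBC = SRM·1.97
SRM = 1.4922·29.3^0.6859 = 15.1339
EBC = 15.1339·1.97

29.8138 EBC


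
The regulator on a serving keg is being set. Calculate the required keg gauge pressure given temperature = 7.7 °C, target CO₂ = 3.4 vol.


psi = vols/(0.01821 + 0.09011·e^(−0.04·T)) − 14.695
psi = 3.4/(0.01821 + 0.09011·e^(−0.04·7.7)) − 14.695

25.5735 psi


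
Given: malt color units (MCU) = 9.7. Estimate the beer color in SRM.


SRM = 1.4922 · MCU^0.6859
SRM = 1.4922 · 9.7^0.6859

7.0901 SRM


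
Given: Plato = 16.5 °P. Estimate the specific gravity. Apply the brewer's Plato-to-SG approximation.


SG = 259/(259 − P)
SG = 259/(259 − 16.5)

1.0680


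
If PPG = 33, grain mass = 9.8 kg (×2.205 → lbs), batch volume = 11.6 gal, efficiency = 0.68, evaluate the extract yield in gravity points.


points = lbs × PPG × eff / vol
lbs = 9.8 × 2.205 = 21.6090
points = 21.6090 × 33 × 0.68 / 11.6

41.8022 points


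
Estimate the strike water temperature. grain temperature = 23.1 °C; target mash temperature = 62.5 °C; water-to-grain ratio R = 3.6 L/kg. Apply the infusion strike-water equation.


T_strike = (0.41/R)·(T_mash − T_grain) + T_mash
T_strike = (0.41/3.6)·(62.5 − 23.1) + 62.5

66.9872 °C


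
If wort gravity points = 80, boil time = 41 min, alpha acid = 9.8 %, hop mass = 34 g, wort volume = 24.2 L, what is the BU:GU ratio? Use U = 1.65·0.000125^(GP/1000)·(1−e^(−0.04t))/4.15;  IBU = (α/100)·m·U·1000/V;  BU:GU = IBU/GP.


U = 1.65·0.000125^(80/1000)·(1−e^(−0.04·41))/4.15 = 0.1561
IBU = (9.8/100)·34·0.1561·1000/24.2 = 21.4993
BU:GU = 21.4993/80

0.2687


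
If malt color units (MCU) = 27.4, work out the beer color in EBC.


SRM = 1.4922·MCU^0.6859;  EBC = SRM·1.97
SRM = 1.4922·27.4^0.6859 = 14.4537
EBC = 14.4537·1.97

28.4739 EBC


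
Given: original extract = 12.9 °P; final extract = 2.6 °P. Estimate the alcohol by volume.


SG = 259/(259 − P);  ABV = (OG − FG)·131.25
OG = 259/(259 − 12.9) = 1.0524
FG = 259/(259 − 2.6) = 1.0101
ABV = (1.0524 − 1.0101)·131.25

5.5489 % ABV


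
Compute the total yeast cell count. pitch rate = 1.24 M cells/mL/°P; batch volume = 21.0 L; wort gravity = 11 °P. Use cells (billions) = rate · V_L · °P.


cells = 1.24 · 21.0 · 11

286.4400 billion cells


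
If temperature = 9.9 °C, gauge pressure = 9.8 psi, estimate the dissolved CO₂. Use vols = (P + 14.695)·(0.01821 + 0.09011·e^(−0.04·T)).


vols = (9.8 + 14.695)·(0.01821 + 0.09011·e^(−0.04·9.9))

1.9315 volumes


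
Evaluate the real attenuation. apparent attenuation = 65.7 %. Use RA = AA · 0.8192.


RA = 65.7 · 0.8192

53.8214 %


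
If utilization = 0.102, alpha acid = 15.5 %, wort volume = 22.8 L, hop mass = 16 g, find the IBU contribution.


IBU = (α/100)·mass·U·1000 / V
IBU = (15.5/100)·16·0.102·1000 / 22.8

11.0947 IBU


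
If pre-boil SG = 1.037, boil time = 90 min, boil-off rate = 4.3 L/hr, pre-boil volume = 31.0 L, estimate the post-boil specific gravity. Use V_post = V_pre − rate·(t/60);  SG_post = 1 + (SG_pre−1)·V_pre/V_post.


V_post = 31.0 − 4.3·(90/60) = 24.5500
SG_post = 1 + (1.037 − 1)·31.0/24.5500

1.0467


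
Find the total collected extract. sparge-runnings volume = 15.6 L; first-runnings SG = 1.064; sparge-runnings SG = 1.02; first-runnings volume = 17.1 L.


total = Σ (SG_i − 1)·1000·V_i
first = (1.064 − 1)·1000·17.1 = 1094.4000
sparge = (1.02 − 1)·1000·15.6 = 312.0000
total = 1094.4000 + 312.0000

1406.4000 gravity·L


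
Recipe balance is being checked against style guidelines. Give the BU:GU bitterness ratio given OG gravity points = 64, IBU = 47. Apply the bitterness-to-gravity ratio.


BU:GU = IBU / OG_points
BU:GU = 47 / 64

0.7344


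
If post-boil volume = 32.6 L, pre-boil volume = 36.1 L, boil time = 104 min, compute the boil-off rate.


rate = (V_pre − V_post) / (t_min/60)
rate = (36.1 − 32.6) / (104/60)

2.0192 L/hr


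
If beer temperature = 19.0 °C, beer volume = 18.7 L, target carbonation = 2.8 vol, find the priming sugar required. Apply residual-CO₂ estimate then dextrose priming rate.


residual = 14.695·(0.01821 + 0.09011·e^(−0.04·T));  sugar = (target − residual)·4.0·V
residual = 14.695·(0.01821 + 0.09011·e^(−0.04·19.0)) = 0.8869
sugar = (2.8 − 0.8869)·4.0·18.7

143.1026 g


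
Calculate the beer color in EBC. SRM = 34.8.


EBC = SRM · 1.97
EBC = 34.8 · 1.97

68.5560 EBC


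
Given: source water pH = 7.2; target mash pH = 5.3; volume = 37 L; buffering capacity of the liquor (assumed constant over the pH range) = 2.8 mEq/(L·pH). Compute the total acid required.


acid = buffering capacity · (pH_source − pH_target) · V
acid = 2.8 · (7.2 − 5.3) · 37

196.8400 mEq


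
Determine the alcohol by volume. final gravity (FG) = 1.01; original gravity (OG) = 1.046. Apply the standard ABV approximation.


ABV = (OG − FG) · 131.25
ABV = (1.046 − 1.01) · 131.25

4.7250 % ABV


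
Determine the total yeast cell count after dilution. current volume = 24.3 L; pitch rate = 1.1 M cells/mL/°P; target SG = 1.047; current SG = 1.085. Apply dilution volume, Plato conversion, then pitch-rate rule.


V_w = V·((SG_c−1)/(SG_t−1)−1);  °P = 259 − 259/SG_t;  cells = rate·(V+V_w)·°P
V_w = 24.3·((1.085−1)/(1.047−1)−1) = 19.6468
V_final = 24.3 + 19.6468 = 43.9468
°P = 259 − 259/1.047 = 11.6266
cells = 1.1·43.9468·11.6266

562.0448 billion cells


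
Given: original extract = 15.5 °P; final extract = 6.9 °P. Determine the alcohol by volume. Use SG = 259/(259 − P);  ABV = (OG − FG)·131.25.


OG = 259/(259 − 15.5) = 1.0637
FG = 259/(259 − 6.9) = 1.0274
ABV = (1.0637 − 1.0274)·131.25

4.7624 % ABV


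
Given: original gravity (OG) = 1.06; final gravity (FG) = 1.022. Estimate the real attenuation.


AA = (OG−FG)/(OG−1)·100;  RA = AA·0.8192
AA = (1.06 − 1.022)/(1.06 − 1)·100 = 63.3333
RA = 63.3333·0.8192

51.8827 %


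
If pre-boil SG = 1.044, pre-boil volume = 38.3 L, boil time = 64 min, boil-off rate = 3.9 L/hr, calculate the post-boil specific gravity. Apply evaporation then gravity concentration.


V_post = V_pre − rate·(t/60);  SG_post = 1 + (SG_pre−1)·V_pre/V_post
V_post = 38.3 − 3.9·(64/60) = 34.1400
SG_post = 1 + (1.044 − 1)·38.3/34.1400

1.0494


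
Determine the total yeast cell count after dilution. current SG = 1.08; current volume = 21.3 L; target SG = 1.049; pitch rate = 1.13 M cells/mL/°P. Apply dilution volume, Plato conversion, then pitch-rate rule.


V_w = V·((SG_c−1)/(SG_t−1)−1);  °P = 259 − 259/SG_t;  cells = rate·(V+V_w)·°P
V_w = 21.3·((1.08−1)/(1.049−1)−1) = 13.4755
V_final = 21.3 + 13.4755 = 34.7755
°P = 259 − 259/1.049 = 12.0982
cells = 1.13·34.7755·12.0982

475.4144 billion cells


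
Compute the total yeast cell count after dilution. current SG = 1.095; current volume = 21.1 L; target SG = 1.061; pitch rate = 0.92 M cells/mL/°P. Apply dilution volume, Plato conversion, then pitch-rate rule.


V_w = V·((SG_c−1)/(SG_t−1)−1);  °P = 259 − 259/SG_t;  cells = rate·(V+V_w)·°P
V_w = 21.1·((1.095−1)/(1.061−1)−1) = 11.7607
V_final = 21.1 + 11.7607 = 32.8607
°P = 259 − 259/1.061 = 14.8907
cells = 0.92·32.8607·14.8907

450.1718 billion cells


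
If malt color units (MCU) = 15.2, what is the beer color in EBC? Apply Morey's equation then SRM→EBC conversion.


SRM = 1.4922·MCU^0.6859;  EBC = SRM·1.97
SRM = 1.4922·15.2^0.6859 = 9.6484
EBC = 9.6484·1.97

19.0073 EBC


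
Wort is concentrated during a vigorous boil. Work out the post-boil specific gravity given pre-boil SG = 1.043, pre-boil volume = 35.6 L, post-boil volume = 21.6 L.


SG_post = 1 + (SG_pre − 1)·V_pre/V_post
pts_pre = (1.043 − 1)·1000 = 43.0000
pts_post = 43.0000·35.6/21.6 = 70.8704
SG_post = 1 + 70.8704/1000

1.0709


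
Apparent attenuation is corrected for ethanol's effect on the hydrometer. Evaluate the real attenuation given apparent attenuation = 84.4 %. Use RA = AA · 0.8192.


RA = 84.4 · 0.8192

69.1405 %


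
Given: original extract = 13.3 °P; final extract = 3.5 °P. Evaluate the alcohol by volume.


SG = 259/(259 − P);  ABV = (OG − FG)·131.25
OG = 259/(259 − 13.3) = 1.0541
FG = 259/(259 − 3.5) = 1.0137
ABV = (1.0541 − 1.0137)·131.25

5.3068 % ABV


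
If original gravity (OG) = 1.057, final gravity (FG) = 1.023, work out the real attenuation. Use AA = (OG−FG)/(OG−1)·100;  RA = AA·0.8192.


AA = (1.057 − 1.023)/(1.057 − 1)·100 = 59.6491
RA = 59.6491·0.8192

48.8646 %


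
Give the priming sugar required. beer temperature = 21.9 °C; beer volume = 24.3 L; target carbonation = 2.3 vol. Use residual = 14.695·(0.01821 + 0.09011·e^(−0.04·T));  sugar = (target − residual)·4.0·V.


residual = 14.695·(0.01821 + 0.09011·e^(−0.04·21.9)) = 0.8190
sugar = (2.3 − 0.8190)·4.0·24.3

143.9494 g


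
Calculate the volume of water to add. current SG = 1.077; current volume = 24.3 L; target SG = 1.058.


V_water = V·((SG_curr − 1)/(SG_target − 1) − 1)
V_water = 24.3·((1.077 − 1)/(1.058 − 1) − 1)

7.9603 L


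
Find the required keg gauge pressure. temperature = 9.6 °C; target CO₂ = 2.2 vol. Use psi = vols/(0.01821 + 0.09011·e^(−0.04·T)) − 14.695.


psi = 2.2/(0.01821 + 0.09011·e^(−0.04·9.6)) − 14.695

12.9478 psi


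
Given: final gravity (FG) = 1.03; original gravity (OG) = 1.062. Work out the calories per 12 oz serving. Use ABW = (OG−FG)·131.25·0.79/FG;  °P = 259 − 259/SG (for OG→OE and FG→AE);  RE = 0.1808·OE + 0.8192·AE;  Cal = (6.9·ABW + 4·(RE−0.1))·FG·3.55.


ABW = (1.062 − 1.03)·131.25·0.79/1.03 = 3.2214
OE = 259 − 259/1.062 = 15.1205 °P
AE = 259 − 259/1.03 = 7.5437 °P
RE = 0.1808·15.1205 + 0.8192·7.5437 = 8.9136 °P
Cal = (6.9·3.2214 + 4·(8.9136−0.1))·1.03·3.55

210.1819 kcal


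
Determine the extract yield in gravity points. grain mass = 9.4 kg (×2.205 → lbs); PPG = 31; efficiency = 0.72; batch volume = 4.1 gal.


points = lbs × PPG × eff / vol
lbs = 9.4 × 2.205 = 20.7270
points = 20.7270 × 31 × 0.72 / 4.1

112.8358 points


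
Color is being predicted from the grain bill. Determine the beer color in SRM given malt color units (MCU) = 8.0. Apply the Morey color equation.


SRM = 1.4922 · MCU^0.6859
SRM = 1.4922 · 8.0^0.6859

6.2124 SRM


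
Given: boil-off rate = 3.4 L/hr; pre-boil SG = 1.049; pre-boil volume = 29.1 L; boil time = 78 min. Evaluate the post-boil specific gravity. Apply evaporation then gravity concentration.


V_post = V_pre − rate·(t/60);  SG_post = 1 + (SG_pre−1)·V_pre/V_post
V_post = 29.1 − 3.4·(78/60) = 24.6800
SG_post = 1 + (1.049 − 1)·29.1/24.6800

1.0578


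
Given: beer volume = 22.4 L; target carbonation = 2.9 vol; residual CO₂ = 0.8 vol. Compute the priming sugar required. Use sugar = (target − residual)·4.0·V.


sugar = (2.9 − 0.8)·4.0·22.4

188.1600 g


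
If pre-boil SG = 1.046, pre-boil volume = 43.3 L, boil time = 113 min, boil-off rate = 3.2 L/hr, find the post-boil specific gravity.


V_post = V_pre − rate·(t/60);  SG_post = 1 + (SG_pre−1)·V_pre/V_post
V_post = 43.3 − 3.2·(113/60) = 37.2733
SG_post = 1 + (1.046 − 1)·43.3/37.2733

1.0534


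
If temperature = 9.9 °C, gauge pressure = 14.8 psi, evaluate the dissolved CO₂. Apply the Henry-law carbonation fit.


vols = (P + 14.695)·(0.01821 + 0.09011·e^(−0.04·T))
vols = (14.8 + 14.695)·(0.01821 + 0.09011·e^(−0.04·9.9))

2.3258 volumes


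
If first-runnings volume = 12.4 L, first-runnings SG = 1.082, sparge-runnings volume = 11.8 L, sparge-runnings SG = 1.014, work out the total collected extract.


total = Σ (SG_i − 1)·1000·V_i
first = (1.082 − 1)·1000·12.4 = 1016.8000
sparge = (1.014 − 1)·1000·11.8 = 165.2000
total = 1016.8000 + 165.2000

1182.0000 gravity·L


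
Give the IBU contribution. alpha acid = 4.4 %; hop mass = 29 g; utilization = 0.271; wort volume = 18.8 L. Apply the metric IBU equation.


IBU = (α/100)·mass·U·1000 / V
IBU = (4.4/100)·29·0.271·1000 / 18.8

18.3934 IBU


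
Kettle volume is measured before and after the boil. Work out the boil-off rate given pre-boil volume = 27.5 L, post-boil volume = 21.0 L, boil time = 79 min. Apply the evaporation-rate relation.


rate = (V_pre − V_post) / (t_min/60)
rate = (27.5 − 21.0) / (79/60)

4.9367 L/hr


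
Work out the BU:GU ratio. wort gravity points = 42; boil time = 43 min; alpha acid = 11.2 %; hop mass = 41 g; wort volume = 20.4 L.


U = 1.65·0.000125^(GP/1000)·(1−e^(−0.04t))/4.15;  IBU = (α/100)·m·U·1000/V;  BU:GU = IBU/GP
U = 1.65·0.000125^(42/1000)·(1−e^(−0.04·43))/4.15 = 0.2238
IBU = (11.2/100)·41·0.2238·1000/20.4 = 50.3716
BU:GU = 50.3716/42

1.1993


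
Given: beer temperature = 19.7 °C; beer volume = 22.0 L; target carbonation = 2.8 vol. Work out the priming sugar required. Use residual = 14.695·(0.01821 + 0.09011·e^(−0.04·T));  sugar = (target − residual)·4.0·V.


residual = 14.695·(0.01821 + 0.09011·e^(−0.04·19.7)) = 0.8698
sugar = (2.8 − 0.8698)·4.0·22.0

169.8607 g


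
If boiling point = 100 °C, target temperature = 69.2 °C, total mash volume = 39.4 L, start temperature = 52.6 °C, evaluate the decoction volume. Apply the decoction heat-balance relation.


V_dec = V_total·(T_target − T_start)/(T_boil − T_start)
V_dec = 39.4·(69.2 − 52.6)/(100 − 52.6)

13.7983 L


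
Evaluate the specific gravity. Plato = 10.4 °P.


SG = 259/(259 − P)
SG = 259/(259 − 10.4)

1.0418


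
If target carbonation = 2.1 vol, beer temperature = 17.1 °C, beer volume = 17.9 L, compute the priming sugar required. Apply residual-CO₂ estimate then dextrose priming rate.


residual = 14.695·(0.01821 + 0.09011·e^(−0.04·T));  sugar = (target − residual)·4.0·V
residual = 14.695·(0.01821 + 0.09011·e^(−0.04·17.1)) = 0.9358
sugar = (2.1 − 0.9358)·4.0·17.9

83.3594 g


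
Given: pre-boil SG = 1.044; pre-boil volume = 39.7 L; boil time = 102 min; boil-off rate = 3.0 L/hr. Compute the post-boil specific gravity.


V_post = V_pre − rate·(t/60);  SG_post = 1 + (SG_pre−1)·V_pre/V_post
V_post = 39.7 − 3.0·(102/60) = 34.6000
SG_post = 1 + (1.044 − 1)·39.7/34.6000

1.0505


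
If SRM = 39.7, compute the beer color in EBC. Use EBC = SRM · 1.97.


EBC = 39.7 · 1.97

78.2090 EBC


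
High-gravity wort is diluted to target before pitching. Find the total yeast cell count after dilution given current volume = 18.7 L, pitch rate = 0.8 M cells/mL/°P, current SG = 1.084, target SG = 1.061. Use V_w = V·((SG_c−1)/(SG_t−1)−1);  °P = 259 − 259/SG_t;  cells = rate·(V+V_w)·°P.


V_w = 18.7·((1.084−1)/(1.061−1)−1) = 7.0508
V_final = 18.7 + 7.0508 = 25.7508
°P = 259 − 259/1.061 = 14.8907
cells = 0.8·25.7508·14.8907

306.7575 billion cells


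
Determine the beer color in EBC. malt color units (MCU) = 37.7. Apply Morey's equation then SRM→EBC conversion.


SRM = 1.4922·MCU^0.6859;  EBC = SRM·1.97
SRM = 1.4922·37.7^0.6859 = 17.9903
EBC = 17.9903·1.97

35.4410 EBC


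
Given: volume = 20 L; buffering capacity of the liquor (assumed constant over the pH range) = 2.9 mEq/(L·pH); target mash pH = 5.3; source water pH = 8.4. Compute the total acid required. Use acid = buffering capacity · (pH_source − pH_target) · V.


acid = 2.9 · (8.4 − 5.3) · 20

179.8000 mEq


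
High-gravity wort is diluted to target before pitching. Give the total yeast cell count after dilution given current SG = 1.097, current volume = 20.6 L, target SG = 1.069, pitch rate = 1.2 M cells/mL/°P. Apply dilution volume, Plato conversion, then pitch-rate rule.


V_w = V·((SG_c−1)/(SG_t−1)−1);  °P = 259 − 259/SG_t;  cells = rate·(V+V_w)·°P
V_w = 20.6·((1.097−1)/(1.069−1)−1) = 8.3594
V_final = 20.6 + 8.3594 = 28.9594
°P = 259 − 259/1.069 = 16.7175
cells = 1.2·28.9594·16.7175

580.9547 billion cells


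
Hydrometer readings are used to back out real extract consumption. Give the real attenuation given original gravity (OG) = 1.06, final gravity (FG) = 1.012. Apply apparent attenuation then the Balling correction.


AA = (OG−FG)/(OG−1)·100;  RA = AA·0.8192
AA = (1.06 − 1.012)/(1.06 − 1)·100 = 80.0000
RA = 80.0000·0.8192

65.5360 %


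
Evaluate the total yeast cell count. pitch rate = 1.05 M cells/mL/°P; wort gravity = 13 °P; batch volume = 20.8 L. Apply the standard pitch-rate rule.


cells (billions) = rate · V_L · °P
cells = 1.05 · 20.8 · 13

283.9200 billion cells


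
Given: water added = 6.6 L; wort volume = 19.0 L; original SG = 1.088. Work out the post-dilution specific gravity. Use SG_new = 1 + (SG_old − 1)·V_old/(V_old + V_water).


pts = (1.088 − 1)·1000·19.0/(19.0 + 6.6) = 65.3125
SG_new = 1 + 65.3125/1000

1.0653


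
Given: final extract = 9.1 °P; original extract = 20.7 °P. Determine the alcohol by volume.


SG = 259/(259 − P);  ABV = (OG − FG)·131.25
OG = 259/(259 − 20.7) = 1.0869
FG = 259/(259 − 9.1) = 1.0364
ABV = (1.0869 − 1.0364)·131.25

6.6217 % ABV


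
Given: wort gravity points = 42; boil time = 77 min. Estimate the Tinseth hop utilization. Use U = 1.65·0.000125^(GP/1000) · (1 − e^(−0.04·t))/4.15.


bigness = 1.65·0.000125^(42/1000) = 1.1312
boil_factor = (1 − e^(−0.04·77))/4.15 = 0.2299
U = 1.1312 · 0.2299

0.2601


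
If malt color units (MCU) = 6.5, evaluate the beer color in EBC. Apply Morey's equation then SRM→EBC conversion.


SRM = 1.4922·MCU^0.6859;  EBC = SRM·1.97
SRM = 1.4922·6.5^0.6859 = 5.3877
EBC = 5.3877·1.97

10.6138 EBC


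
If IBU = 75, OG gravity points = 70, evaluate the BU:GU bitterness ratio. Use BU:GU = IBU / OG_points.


BU:GU = 75 / 70

1.0714


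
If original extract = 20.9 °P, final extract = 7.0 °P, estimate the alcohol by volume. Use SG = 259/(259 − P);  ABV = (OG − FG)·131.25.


OG = 259/(259 − 20.9) = 1.0878
FG = 259/(259 − 7.0) = 1.0278
ABV = (1.0878 − 1.0278)·131.25

7.8751 % ABV


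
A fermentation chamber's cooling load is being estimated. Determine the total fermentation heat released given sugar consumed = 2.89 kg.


Q = m_sugar · 590 kJ/kg
Q = 2.89 · 590

1705.1000 kJ


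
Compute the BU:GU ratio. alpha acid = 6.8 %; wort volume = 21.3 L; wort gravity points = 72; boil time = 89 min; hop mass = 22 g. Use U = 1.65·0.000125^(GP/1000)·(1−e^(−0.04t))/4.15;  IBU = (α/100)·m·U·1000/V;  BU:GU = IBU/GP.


U = 1.65·0.000125^(72/1000)·(1−e^(−0.04·89))/4.15 = 0.2022
IBU = (6.8/100)·22·0.2022·1000/21.3 = 14.2048
BU:GU = 14.2048/72

0.1973


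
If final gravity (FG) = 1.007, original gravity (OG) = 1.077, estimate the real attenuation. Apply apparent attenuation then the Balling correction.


AA = (OG−FG)/(OG−1)·100;  RA = AA·0.8192
AA = (1.077 − 1.007)/(1.077 − 1)·100 = 90.9091
RA = 90.9091·0.8192

74.4727 %


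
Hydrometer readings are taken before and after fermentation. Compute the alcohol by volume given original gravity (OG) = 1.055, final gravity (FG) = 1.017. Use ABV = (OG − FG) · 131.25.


ABV = (1.055 − 1.017) · 131.25

4.9875 % ABV


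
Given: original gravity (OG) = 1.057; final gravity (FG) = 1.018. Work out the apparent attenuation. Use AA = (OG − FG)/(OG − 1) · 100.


AA = (1.057 − 1.018)/(1.057 − 1) · 100

68.4211 %


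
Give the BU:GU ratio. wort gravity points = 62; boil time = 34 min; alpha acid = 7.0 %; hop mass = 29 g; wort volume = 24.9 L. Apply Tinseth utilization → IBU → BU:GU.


U = 1.65·0.000125^(GP/1000)·(1−e^(−0.04t))/4.15;  IBU = (α/100)·m·U·1000/V;  BU:GU = IBU/GP
U = 1.65·0.000125^(62/1000)·(1−e^(−0.04·34))/4.15 = 0.1693
IBU = (7.0/100)·29·0.1693·1000/24.9 = 13.8016
BU:GU = 13.8016/62

0.2226


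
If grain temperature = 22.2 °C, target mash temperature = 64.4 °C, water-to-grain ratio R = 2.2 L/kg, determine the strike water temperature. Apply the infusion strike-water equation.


T_strike = (0.41/R)·(T_mash − T_grain) + T_mash
T_strike = (0.41/2.2)·(64.4 − 22.2) + 64.4

72.2645 °C


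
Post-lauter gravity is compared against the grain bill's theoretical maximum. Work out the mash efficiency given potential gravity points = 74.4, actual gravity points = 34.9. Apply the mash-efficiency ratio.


efficiency = actual / potential × 100
efficiency = 34.9 / 74.4 × 100

46.9086 %


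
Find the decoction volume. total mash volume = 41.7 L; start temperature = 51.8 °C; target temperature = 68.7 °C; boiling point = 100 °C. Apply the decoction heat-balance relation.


V_dec = V_total·(T_target − T_start)/(T_boil − T_start)
V_dec = 41.7·(68.7 − 51.8)/(100 − 51.8)

14.6210 L


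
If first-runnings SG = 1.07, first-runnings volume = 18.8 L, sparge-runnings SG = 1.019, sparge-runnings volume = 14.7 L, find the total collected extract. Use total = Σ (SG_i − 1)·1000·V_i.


first = (1.07 − 1)·1000·18.8 = 1316.0000
sparge = (1.019 − 1)·1000·14.7 = 279.3000
total = 1316.0000 + 279.3000

1595.3000 gravity·L


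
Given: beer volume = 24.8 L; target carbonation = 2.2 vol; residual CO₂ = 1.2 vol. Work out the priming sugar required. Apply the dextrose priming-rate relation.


sugar = (target − residual)·4.0·V
sugar = (2.2 − 1.2)·4.0·24.8

99.2000 g


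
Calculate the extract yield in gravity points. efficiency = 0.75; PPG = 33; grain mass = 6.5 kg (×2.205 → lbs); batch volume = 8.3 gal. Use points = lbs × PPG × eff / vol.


lbs = 6.5 × 2.205 = 14.3325
points = 14.3325 × 33 × 0.75 / 8.3

42.7385 points


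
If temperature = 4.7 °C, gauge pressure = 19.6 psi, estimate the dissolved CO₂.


vols = (P + 14.695)·(0.01821 + 0.09011·e^(−0.04·T))
vols = (19.6 + 14.695)·(0.01821 + 0.09011·e^(−0.04·4.7))

3.1852 volumes


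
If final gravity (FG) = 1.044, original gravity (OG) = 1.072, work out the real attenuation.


AA = (OG−FG)/(OG−1)·100;  RA = AA·0.8192
AA = (1.072 − 1.044)/(1.072 − 1)·100 = 38.8889
RA = 38.8889·0.8192

31.8578 %


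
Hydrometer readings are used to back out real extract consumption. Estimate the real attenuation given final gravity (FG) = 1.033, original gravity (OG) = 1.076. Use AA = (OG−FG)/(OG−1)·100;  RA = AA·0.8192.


AA = (1.076 − 1.033)/(1.076 − 1)·100 = 56.5789
RA = 56.5789·0.8192

46.3495 %


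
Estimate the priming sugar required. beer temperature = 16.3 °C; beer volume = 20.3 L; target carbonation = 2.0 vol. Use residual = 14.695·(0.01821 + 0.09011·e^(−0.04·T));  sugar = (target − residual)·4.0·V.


residual = 14.695·(0.01821 + 0.09011·e^(−0.04·16.3)) = 0.9575
sugar = (2.0 − 0.9575)·4.0·20.3

84.6518 g


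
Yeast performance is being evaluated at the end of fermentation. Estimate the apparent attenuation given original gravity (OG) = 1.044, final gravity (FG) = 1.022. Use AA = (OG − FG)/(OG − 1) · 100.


AA = (1.044 − 1.022)/(1.044 − 1) · 100

50.0000 %


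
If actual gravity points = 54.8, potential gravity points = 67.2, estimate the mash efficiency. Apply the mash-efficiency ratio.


efficiency = actual / potential × 100
efficiency = 54.8 / 67.2 × 100

81.5476 %


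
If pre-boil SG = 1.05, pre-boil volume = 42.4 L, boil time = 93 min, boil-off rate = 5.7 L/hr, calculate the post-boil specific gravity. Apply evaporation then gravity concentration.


V_post = V_pre − rate·(t/60);  SG_post = 1 + (SG_pre−1)·V_pre/V_post
V_post = 42.4 − 5.7·(93/60) = 33.5650
SG_post = 1 + (1.05 − 1)·42.4/33.5650

1.0632


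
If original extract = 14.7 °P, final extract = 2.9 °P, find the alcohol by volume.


SG = 259/(259 − P);  ABV = (OG − FG)·131.25
OG = 259/(259 − 14.7) = 1.0602
FG = 259/(259 − 2.9) = 1.0113
ABV = (1.0602 − 1.0113)·131.25

6.4113 % ABV


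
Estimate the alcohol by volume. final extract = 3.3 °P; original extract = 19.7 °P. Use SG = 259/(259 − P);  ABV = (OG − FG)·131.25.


OG = 259/(259 − 19.7) = 1.0823
FG = 259/(259 − 3.3) = 1.0129
ABV = (1.0823 − 1.0129)·131.25

9.1111 % ABV


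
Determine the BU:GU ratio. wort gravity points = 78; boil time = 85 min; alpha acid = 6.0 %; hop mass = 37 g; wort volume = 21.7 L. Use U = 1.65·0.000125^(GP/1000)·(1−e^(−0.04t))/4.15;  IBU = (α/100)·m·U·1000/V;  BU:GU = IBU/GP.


U = 1.65·0.000125^(78/1000)·(1−e^(−0.04·85))/4.15 = 0.1907
IBU = (6.0/100)·37·0.1907·1000/21.7 = 19.5050
BU:GU = 19.5050/78

0.2501


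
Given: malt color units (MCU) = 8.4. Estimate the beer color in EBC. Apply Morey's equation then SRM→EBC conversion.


SRM = 1.4922·MCU^0.6859;  EBC = SRM·1.97
SRM = 1.4922·8.4^0.6859 = 6.4238
EBC = 6.4238·1.97

12.6548 EBC


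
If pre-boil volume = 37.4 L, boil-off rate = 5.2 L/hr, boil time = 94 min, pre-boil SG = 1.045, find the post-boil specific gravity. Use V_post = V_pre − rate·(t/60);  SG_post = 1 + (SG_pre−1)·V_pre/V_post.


V_post = 37.4 − 5.2·(94/60) = 29.2533
SG_post = 1 + (1.045 − 1)·37.4/29.2533

1.0575


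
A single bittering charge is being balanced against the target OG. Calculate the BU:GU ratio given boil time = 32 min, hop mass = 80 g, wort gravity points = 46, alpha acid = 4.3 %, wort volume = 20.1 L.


U = 1.65·0.000125^(GP/1000)·(1−e^(−0.04t))/4.15;  IBU = (α/100)·m·U·1000/V;  BU:GU = IBU/GP
U = 1.65·0.000125^(46/1000)·(1−e^(−0.04·32))/4.15 = 0.1898
IBU = (4.3/100)·80·0.1898·1000/20.1 = 32.4916
BU:GU = 32.4916/46

0.7063


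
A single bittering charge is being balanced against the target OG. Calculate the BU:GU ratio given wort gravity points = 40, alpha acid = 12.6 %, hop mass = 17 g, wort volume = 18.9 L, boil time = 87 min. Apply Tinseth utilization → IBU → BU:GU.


U = 1.65·0.000125^(GP/1000)·(1−e^(−0.04t))/4.15;  IBU = (α/100)·m·U·1000/V;  BU:GU = IBU/GP
U = 1.65·0.000125^(40/1000)·(1−e^(−0.04·87))/4.15 = 0.2690
IBU = (12.6/100)·17·0.2690·1000/18.9 = 30.4846
BU:GU = 30.4846/40

0.7621


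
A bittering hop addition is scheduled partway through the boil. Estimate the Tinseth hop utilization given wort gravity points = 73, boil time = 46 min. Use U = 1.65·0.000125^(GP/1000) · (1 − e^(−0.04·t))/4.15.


bigness = 1.65·0.000125^(73/1000) = 0.8562
boil_factor = (1 − e^(−0.04·46))/4.15 = 0.2027
U = 0.8562 · 0.2027

0.1735


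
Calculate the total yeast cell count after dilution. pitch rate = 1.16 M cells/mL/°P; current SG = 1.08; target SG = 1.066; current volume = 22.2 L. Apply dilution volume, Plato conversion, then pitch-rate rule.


V_w = V·((SG_c−1)/(SG_t−1)−1);  °P = 259 − 259/SG_t;  cells = rate·(V+V_w)·°P
V_w = 22.2·((1.08−1)/(1.066−1)−1) = 4.7091
V_final = 22.2 + 4.7091 = 26.9091
°P = 259 − 259/1.066 = 16.0356
cells = 1.16·26.9091·16.0356

500.5454 billion cells


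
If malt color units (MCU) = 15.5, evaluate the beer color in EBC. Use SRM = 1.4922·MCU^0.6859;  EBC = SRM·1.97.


SRM = 1.4922·15.5^0.6859 = 9.7786
EBC = 9.7786·1.97

19.2638 EBC


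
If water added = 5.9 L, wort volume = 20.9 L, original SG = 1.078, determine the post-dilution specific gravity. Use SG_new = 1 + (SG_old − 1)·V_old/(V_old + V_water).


pts = (1.078 − 1)·1000·20.9/(20.9 + 5.9) = 60.8284
SG_new = 1 + 60.8284/1000

1.0608


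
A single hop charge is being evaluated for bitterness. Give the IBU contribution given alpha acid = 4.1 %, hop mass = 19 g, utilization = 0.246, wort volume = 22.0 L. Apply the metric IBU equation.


IBU = (α/100)·mass·U·1000 / V
IBU = (4.1/100)·19·0.246·1000 / 22.0

8.7106 IBU


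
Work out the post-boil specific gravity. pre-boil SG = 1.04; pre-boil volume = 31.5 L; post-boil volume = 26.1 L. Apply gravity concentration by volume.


SG_post = 1 + (SG_pre − 1)·V_pre/V_post
pts_pre = (1.04 − 1)·1000 = 40.0000
pts_post = 40.0000·31.5/26.1 = 48.2759
SG_post = 1 + 48.2759/1000

1.0483


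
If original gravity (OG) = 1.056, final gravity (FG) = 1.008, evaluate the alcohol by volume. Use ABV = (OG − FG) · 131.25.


ABV = (1.056 − 1.008) · 131.25

6.3000 % ABV


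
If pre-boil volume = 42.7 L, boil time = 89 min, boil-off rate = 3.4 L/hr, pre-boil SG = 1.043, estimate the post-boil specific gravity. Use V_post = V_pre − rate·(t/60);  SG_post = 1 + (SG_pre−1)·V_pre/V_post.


V_post = 42.7 − 3.4·(89/60) = 37.6567
SG_post = 1 + (1.043 − 1)·42.7/37.6567

1.0488


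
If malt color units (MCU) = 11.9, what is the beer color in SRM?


SRM = 1.4922 · MCU^0.6859
SRM = 1.4922 · 11.9^0.6859

8.1573 SRM


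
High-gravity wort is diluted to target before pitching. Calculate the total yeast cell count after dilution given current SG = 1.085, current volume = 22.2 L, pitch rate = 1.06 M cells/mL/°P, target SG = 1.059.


V_w = V·((SG_c−1)/(SG_t−1)−1);  °P = 259 − 259/SG_t;  cells = rate·(V+V_w)·°P
V_w = 22.2·((1.085−1)/(1.059−1)−1) = 9.7831
V_final = 22.2 + 9.7831 = 31.9831
°P = 259 − 259/1.059 = 14.4297
cells = 1.06·31.9831·14.4297

489.1945 billion cells


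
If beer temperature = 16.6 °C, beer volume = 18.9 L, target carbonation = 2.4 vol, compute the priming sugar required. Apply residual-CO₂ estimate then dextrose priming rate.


residual = 14.695·(0.01821 + 0.09011·e^(−0.04·T));  sugar = (target − residual)·4.0·V
residual = 14.695·(0.01821 + 0.09011·e^(−0.04·16.6)) = 0.9493
sugar = (2.4 − 0.9493)·4.0·18.9

109.6759 g


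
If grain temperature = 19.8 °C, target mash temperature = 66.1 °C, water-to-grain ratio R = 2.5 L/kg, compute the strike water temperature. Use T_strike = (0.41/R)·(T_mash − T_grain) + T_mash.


T_strike = (0.41/2.5)·(66.1 − 19.8) + 66.1

73.6932 °C


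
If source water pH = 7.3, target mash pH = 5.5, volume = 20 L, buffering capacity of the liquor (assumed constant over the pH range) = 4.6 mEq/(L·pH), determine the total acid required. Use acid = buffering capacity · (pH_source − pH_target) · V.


acid = 4.6 · (7.3 − 5.5) · 20

165.6000 mEq


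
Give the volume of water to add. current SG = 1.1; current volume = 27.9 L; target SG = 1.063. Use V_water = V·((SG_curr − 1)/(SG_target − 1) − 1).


V_water = 27.9·((1.1 − 1)/(1.063 − 1) − 1)

16.3857 L


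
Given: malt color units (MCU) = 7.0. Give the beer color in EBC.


SRM = 1.4922·MCU^0.6859;  EBC = SRM·1.97
SRM = 1.4922·7.0^0.6859 = 5.6687
EBC = 5.6687·1.97

11.1672 EBC


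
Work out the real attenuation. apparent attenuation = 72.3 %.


RA = AA · 0.8192
RA = 72.3 · 0.8192

59.2282 %


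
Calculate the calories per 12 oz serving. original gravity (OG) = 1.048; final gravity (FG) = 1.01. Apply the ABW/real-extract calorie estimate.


ABW = (OG−FG)·131.25·0.79/FG;  °P = 259 − 259/SG (for OG→OE and FG→AE);  RE = 0.1808·OE + 0.8192·AE;  Cal = (6.9·ABW + 4·(RE−0.1))·FG·3.55
ABW = (1.048 − 1.01)·131.25·0.79/1.01 = 3.9011
OE = 259 − 259/1.048 = 11.8626 °P
AE = 259 − 259/1.01 = 2.5644 °P
RE = 0.1808·11.8626 + 0.8192·2.5644 = 4.2455 °P
Cal = (6.9·3.9011 + 4·(4.2455−0.1))·1.01·3.55

155.9678 kcal
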